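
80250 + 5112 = 85362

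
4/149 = 4/149 = 0.03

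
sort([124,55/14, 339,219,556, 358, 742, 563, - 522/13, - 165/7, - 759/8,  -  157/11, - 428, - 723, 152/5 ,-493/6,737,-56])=[-723,-428,-759/8, - 493/6, - 56 , - 522/13, - 165/7,-157/11, 55/14, 152/5,124,219,339,358,556, 563, 737, 742 ] 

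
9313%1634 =1143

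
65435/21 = 65435/21 = 3115.95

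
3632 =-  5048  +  8680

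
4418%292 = 38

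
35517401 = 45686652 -10169251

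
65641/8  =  8205 + 1/8 = 8205.12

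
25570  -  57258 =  - 31688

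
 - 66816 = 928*( - 72)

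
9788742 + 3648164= 13436906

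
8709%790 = 19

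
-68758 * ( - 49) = 3369142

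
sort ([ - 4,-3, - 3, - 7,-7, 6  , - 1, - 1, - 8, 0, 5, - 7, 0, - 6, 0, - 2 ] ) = [ - 8, - 7, - 7, - 7, - 6, - 4, - 3 , - 3,- 2,  -  1, - 1, 0,0, 0,5,6] 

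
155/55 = 31/11 =2.82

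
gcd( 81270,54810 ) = 1890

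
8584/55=156 + 4/55 =156.07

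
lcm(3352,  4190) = 16760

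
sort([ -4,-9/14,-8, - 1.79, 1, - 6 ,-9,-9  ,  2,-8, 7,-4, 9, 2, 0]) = [ - 9, - 9, - 8,  -  8,-6, - 4, - 4,-1.79, - 9/14 , 0, 1,2, 2, 7,9 ] 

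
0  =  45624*0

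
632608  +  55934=688542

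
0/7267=0 = 0.00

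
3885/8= 485 + 5/8  =  485.62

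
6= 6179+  - 6173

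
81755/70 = 16351/14 = 1167.93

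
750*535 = 401250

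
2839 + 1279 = 4118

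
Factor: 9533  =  9533^1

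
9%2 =1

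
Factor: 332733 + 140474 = 473207 = 7^1*67601^1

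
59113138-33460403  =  25652735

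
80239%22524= 12667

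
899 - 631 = 268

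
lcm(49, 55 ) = 2695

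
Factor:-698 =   -  2^1*349^1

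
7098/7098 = 1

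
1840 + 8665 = 10505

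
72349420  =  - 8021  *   (  -  9020 )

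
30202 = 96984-66782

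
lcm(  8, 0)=0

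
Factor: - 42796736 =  - 2^6 * 668699^1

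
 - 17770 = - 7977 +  - 9793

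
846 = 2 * 423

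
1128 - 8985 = -7857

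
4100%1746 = 608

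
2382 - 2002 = 380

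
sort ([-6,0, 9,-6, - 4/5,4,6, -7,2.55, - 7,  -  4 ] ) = [ - 7,  -  7, - 6, - 6, - 4, - 4/5, 0,2.55, 4,6, 9]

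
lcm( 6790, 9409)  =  658630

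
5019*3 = 15057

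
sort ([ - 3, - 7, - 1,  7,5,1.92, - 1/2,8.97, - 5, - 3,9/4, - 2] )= [ - 7, - 5,-3,  -  3,-2, - 1,-1/2, 1.92,9/4, 5, 7,8.97] 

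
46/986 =23/493 = 0.05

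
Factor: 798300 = 2^2*3^2*5^2*887^1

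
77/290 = 77/290 =0.27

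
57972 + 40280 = 98252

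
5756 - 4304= 1452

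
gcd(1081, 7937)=1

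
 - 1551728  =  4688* ( - 331 )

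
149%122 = 27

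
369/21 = 123/7 = 17.57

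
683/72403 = 683/72403 = 0.01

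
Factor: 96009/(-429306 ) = -32003/143102  =  - 2^( - 1)*32003^1 * 71551^( - 1 )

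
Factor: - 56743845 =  - 3^1*5^1*293^1*12911^1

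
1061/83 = 1061/83 = 12.78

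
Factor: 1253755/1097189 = 5^1*250751^1*1097189^( - 1 ) 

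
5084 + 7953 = 13037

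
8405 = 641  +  7764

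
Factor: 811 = 811^1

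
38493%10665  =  6498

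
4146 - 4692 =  - 546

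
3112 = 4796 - 1684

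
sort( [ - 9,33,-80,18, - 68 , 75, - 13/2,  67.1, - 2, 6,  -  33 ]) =[ - 80 , - 68, - 33, - 9, - 13/2,  -  2, 6, 18, 33,  67.1, 75]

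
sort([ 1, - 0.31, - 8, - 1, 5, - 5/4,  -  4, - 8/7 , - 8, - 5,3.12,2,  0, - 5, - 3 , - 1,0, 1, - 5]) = [ -8, - 8, - 5, - 5, - 5, - 4,  -  3, - 5/4, -8/7, - 1, - 1, - 0.31, 0, 0, 1,1  ,  2, 3.12,  5]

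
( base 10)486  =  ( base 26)II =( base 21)123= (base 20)146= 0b111100110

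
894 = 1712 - 818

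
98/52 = 49/26 =1.88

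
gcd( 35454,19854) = 6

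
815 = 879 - 64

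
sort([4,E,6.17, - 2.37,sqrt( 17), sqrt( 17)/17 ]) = [ - 2.37,sqrt( 17)/17,E, 4, sqrt(17 ),6.17 ]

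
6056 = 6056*1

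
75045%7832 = 4557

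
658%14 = 0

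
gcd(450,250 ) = 50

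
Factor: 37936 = 2^4*2371^1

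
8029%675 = 604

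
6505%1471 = 621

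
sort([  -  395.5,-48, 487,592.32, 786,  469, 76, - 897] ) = [ - 897,- 395.5, - 48, 76,469,487, 592.32, 786] 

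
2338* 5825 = 13618850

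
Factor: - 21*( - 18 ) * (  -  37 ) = - 2^1*3^3*7^1 * 37^1 = -13986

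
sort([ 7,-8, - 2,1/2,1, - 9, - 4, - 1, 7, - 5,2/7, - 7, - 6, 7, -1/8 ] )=[-9 , - 8 , - 7,  -  6, - 5, - 4, - 2,  -  1, - 1/8,2/7,1/2, 1,7,7,7]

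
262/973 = 262/973  =  0.27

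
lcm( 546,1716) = 12012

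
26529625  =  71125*373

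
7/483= 1/69 = 0.01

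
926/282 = 3+40/141 = 3.28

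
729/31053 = 243/10351 =0.02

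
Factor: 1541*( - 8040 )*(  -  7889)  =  2^3*3^1*5^1*7^3 * 23^2 * 67^2=97741869960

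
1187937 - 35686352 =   -  34498415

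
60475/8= 60475/8  =  7559.38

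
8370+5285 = 13655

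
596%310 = 286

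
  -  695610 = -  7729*90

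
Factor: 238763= 7^1*23^1 * 1483^1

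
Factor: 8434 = 2^1* 4217^1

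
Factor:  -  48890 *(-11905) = 2^1*5^2*2381^1*4889^1 = 582035450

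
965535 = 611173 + 354362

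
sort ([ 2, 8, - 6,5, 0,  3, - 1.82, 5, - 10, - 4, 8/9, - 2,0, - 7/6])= [ - 10,  -  6, - 4, - 2, - 1.82, - 7/6, 0,0,8/9,2, 3, 5,5,  8 ]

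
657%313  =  31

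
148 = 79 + 69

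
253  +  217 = 470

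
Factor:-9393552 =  - 2^4*3^2*7^1*9319^1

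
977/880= 1 + 97/880 = 1.11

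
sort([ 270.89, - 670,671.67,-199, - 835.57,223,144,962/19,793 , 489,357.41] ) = [ - 835.57, - 670,  -  199,962/19, 144,223, 270.89,357.41 , 489,  671.67,793 ]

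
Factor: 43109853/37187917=3^1*13^(-1 )*2860609^( - 1 )*14369951^1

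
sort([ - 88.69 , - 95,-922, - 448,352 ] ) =[ - 922, - 448, - 95,  -  88.69, 352]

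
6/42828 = 1/7138 = 0.00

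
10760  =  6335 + 4425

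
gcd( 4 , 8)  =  4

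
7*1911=13377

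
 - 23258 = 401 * ( - 58)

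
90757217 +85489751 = 176246968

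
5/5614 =5/5614 = 0.00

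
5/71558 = 5/71558 =0.00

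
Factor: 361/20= 2^( - 2)*5^(-1 )*19^2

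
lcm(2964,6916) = 20748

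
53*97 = 5141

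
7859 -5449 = 2410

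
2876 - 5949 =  - 3073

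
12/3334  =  6/1667 =0.00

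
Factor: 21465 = 3^4*5^1 * 53^1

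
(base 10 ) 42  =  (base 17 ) 28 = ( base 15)2C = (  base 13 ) 33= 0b101010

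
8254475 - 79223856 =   -  70969381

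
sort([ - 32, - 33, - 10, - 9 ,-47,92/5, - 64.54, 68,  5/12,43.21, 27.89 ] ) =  [-64.54,-47, - 33,  -  32, - 10, - 9, 5/12,92/5, 27.89,  43.21 , 68]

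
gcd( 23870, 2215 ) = 5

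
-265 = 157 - 422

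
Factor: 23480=2^3*5^1*587^1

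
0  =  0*8793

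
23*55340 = 1272820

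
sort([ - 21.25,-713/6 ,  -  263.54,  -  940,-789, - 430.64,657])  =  [ - 940,  -  789, - 430.64, - 263.54, - 713/6 , -21.25, 657] 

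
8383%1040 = 63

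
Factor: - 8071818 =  - 2^1*3^1*  1345303^1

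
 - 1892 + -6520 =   -  8412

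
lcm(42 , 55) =2310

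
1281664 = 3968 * 323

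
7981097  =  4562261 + 3418836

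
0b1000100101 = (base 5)4144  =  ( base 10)549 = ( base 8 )1045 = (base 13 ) 333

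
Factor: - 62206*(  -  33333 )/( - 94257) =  - 691170866/31419 = - 2^1 * 3^( - 2 ) * 19^1*41^1*271^1 * 1637^1 * 3491^( - 1) 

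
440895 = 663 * 665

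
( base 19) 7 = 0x7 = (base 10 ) 7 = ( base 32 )7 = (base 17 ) 7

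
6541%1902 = 835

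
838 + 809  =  1647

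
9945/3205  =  3 + 66/641 = 3.10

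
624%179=87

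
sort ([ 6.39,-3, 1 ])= [-3,1, 6.39 ] 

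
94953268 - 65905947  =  29047321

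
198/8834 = 99/4417 = 0.02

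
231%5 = 1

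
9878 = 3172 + 6706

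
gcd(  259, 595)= 7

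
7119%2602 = 1915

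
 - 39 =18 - 57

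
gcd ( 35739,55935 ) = 99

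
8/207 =8/207 = 0.04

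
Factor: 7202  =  2^1 * 13^1*277^1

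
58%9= 4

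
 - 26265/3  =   - 8755 = - 8755.00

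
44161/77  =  573 + 40/77 = 573.52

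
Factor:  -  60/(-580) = 3^1*29^ (  -  1)  =  3/29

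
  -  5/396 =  - 1+391/396 = -0.01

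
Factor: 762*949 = 723138= 2^1  *3^1*13^1*73^1*127^1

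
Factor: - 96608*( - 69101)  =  6675709408 = 2^5 * 43^1*1607^1*3019^1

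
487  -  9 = 478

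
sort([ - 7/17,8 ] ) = [-7/17,8] 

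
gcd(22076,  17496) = 4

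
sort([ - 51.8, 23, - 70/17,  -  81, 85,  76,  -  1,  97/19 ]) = [-81,  -  51.8, - 70/17, - 1, 97/19,23,  76 , 85]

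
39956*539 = 21536284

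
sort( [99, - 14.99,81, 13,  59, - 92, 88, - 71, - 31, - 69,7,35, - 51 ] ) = [ - 92, - 71, - 69,- 51,-31,  -  14.99, 7,13 , 35, 59,81, 88,  99 ]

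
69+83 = 152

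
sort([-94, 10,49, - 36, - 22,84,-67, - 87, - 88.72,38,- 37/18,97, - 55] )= [ - 94, - 88.72,  -  87, - 67, - 55, - 36, - 22, -37/18,10,38,49,84,97] 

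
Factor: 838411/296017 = 7^1 * 119773^1*296017^(-1)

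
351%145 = 61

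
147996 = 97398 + 50598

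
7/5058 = 7/5058 = 0.00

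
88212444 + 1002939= 89215383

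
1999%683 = 633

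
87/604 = 87/604 = 0.14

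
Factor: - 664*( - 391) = 259624  =  2^3*17^1 * 23^1 * 83^1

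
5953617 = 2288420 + 3665197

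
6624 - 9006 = - 2382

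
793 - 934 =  - 141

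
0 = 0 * ( - 8524)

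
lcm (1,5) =5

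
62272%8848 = 336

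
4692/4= 1173 = 1173.00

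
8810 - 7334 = 1476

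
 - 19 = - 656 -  - 637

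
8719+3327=12046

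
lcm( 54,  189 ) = 378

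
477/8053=477/8053 =0.06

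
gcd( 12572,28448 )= 28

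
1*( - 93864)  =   - 93864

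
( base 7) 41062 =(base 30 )B31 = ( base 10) 9991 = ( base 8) 23407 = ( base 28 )CKN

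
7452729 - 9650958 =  - 2198229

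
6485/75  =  86 + 7/15 = 86.47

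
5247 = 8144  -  2897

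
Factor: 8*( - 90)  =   - 2^4*3^2*5^1 = - 720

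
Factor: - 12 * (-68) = 816 = 2^4 * 3^1*17^1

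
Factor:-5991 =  - 3^1*1997^1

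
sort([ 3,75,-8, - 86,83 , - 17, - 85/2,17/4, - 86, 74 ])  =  [-86, - 86, - 85/2, - 17,-8, 3, 17/4,74,  75, 83]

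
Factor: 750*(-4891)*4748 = - 17416851000= -2^3*3^1*5^3*67^1*73^1*1187^1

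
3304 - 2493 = 811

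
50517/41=50517/41 = 1232.12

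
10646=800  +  9846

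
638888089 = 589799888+49088201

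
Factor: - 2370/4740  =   - 2^(-1 )  =  -1/2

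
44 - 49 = -5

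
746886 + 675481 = 1422367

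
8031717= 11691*687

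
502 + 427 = 929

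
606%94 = 42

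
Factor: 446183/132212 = 2^ (  -  2)*31^1*37^1*389^1*33053^(-1)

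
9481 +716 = 10197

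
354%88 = 2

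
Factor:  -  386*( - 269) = 103834= 2^1*193^1*269^1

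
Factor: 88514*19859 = 1757799526 = 2^1*7^1  *  2837^1*44257^1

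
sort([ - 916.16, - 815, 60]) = [ - 916.16, - 815 , 60 ] 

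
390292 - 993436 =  - 603144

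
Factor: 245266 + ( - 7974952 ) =  -  7729686 = -2^1 * 3^2 * 429427^1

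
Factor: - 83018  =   - 2^1 * 13^1* 31^1 * 103^1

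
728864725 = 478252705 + 250612020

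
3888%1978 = 1910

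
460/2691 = 20/117 = 0.17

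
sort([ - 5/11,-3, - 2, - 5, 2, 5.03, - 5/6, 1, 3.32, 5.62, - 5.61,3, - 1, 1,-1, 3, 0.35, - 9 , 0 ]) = [ - 9, - 5.61,-5, - 3, - 2,-1, - 1 , - 5/6,-5/11, 0,0.35,1, 1,2, 3,  3, 3.32,5.03, 5.62 ]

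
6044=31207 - 25163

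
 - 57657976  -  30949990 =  - 88607966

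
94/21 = 94/21 = 4.48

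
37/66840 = 37/66840 = 0.00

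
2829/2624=1+5/64 = 1.08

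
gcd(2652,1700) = 68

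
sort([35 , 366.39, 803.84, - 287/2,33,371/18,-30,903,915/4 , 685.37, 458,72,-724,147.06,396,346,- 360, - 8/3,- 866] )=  [-866, - 724, - 360,-287/2,-30, - 8/3,371/18, 33,35,72,147.06, 915/4 , 346,366.39, 396,  458, 685.37  ,  803.84, 903] 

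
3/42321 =1/14107 = 0.00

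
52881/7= 7554 + 3/7= 7554.43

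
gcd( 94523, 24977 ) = 1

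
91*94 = 8554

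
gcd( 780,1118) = 26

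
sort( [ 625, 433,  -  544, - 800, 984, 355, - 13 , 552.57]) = [-800, - 544,  -  13, 355, 433, 552.57, 625,  984]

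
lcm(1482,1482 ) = 1482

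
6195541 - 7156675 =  - 961134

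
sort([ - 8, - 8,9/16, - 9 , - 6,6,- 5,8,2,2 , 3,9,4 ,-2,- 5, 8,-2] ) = [ - 9, -8,-8,- 6 , - 5,-5,  -  2,  -  2,9/16, 2,2,3,4,6,8,8,9]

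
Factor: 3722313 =3^1*7^1*157^1*1129^1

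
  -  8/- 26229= 8/26229 =0.00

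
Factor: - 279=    - 3^2*31^1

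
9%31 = 9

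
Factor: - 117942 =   -  2^1*3^1 * 11^1 * 1787^1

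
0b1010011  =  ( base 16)53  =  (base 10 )83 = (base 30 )2N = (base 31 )2L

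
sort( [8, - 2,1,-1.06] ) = [ - 2, - 1.06,1,8 ]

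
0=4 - 4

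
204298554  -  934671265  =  -730372711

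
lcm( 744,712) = 66216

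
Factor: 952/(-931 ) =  - 136/133 = -2^3*7^( - 1)*17^1*19^( - 1 ) 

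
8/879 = 8/879 = 0.01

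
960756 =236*4071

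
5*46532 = 232660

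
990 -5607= - 4617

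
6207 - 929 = 5278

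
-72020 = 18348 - 90368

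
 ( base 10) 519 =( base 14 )291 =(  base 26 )JP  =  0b1000000111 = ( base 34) f9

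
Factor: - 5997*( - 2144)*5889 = 2^5*3^2* 13^1*67^1*151^1*1999^1 = 75718217952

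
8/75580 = 2/18895 =0.00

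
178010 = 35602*5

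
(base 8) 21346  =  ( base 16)22E6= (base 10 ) 8934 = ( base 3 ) 110020220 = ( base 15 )29a9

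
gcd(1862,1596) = 266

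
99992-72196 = 27796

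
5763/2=5763/2 = 2881.50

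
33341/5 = 33341/5   =  6668.20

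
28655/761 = 37+498/761=37.65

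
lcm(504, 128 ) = 8064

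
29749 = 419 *71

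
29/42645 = 29/42645 = 0.00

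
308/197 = 308/197= 1.56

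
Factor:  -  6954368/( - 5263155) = 2^7*3^ (-2 ) * 5^ (  -  1)*54331^1 * 116959^(-1)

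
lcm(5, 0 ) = 0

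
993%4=1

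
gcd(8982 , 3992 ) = 998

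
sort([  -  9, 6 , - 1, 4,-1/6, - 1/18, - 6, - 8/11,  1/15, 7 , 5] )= [ -9, - 6,- 1,- 8/11,-1/6, - 1/18,1/15, 4, 5 , 6, 7 ] 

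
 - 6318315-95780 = -6414095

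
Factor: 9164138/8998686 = 3^ (-2) * 499927^(  -  1 )*4582069^1 = 4582069/4499343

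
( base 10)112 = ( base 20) 5C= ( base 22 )52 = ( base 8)160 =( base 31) 3J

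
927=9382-8455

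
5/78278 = 5/78278  =  0.00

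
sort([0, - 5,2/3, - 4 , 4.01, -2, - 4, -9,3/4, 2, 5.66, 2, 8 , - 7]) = [ - 9, - 7, - 5, - 4, -4,-2,  0,2/3  ,  3/4, 2,  2,  4.01, 5.66, 8 ] 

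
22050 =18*1225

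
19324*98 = 1893752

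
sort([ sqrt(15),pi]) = [ pi, sqrt( 15 ) ]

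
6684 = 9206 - 2522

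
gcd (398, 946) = 2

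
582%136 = 38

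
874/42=20 + 17/21 = 20.81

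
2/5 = 2/5 = 0.40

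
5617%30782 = 5617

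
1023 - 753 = 270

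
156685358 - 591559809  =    -  434874451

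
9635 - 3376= 6259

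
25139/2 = 25139/2  =  12569.50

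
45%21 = 3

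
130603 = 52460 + 78143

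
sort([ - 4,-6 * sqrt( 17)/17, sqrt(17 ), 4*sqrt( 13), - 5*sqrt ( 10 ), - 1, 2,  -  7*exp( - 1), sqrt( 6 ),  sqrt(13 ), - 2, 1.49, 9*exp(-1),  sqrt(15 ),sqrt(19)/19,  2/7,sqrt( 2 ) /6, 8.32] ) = [ - 5*sqrt( 10), - 4, - 7*exp( - 1) ,-2, - 6*sqrt( 17) /17, - 1,sqrt(19)/19,  sqrt( 2)/6, 2/7,1.49,2,  sqrt ( 6 ),9*exp ( - 1), sqrt( 13) , sqrt( 15) , sqrt( 17 ), 8.32,  4*sqrt( 13 ) ]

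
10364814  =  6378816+3985998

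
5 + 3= 8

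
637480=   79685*8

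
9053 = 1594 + 7459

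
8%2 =0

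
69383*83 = 5758789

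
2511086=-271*(  -  9266 )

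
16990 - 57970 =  - 40980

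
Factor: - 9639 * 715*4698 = - 2^1*3^8  *5^1 * 7^1* 11^1 * 13^1*17^1*29^1 = - 32378075730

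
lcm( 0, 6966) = 0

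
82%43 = 39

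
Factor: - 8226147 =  - 3^1*17^1*101^1*1597^1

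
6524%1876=896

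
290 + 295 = 585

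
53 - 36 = 17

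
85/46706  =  85/46706 = 0.00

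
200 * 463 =92600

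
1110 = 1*1110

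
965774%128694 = 64916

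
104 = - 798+902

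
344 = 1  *344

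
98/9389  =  98/9389 = 0.01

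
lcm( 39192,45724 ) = 274344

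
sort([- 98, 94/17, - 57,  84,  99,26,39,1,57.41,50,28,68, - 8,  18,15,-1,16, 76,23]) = [ - 98,-57, - 8, - 1, 1, 94/17,15,16,18,23, 26,28, 39,50,  57.41, 68,76,84,99] 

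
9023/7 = 1289 = 1289.00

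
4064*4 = 16256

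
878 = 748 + 130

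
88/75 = 88/75 = 1.17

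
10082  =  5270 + 4812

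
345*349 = 120405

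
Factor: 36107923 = 19^1* 89^1 * 131^1 * 163^1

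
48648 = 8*6081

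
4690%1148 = 98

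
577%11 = 5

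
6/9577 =6/9577 = 0.00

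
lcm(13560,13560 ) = 13560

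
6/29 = 6/29=0.21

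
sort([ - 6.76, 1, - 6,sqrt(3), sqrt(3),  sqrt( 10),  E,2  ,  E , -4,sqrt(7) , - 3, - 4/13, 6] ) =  [ - 6.76, - 6,-4, - 3 , -4/13,  1, sqrt( 3),sqrt(3), 2,sqrt( 7),  E,E,sqrt(10), 6 ] 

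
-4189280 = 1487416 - 5676696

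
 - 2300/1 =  - 2300=-2300.00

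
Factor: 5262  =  2^1*3^1*877^1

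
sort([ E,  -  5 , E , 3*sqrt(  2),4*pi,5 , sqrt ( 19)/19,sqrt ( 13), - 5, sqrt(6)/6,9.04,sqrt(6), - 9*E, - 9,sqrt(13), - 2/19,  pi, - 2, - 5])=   [ - 9*E, - 9, - 5, - 5, - 5,  -  2, - 2/19,sqrt(19 )/19, sqrt(6)/6,sqrt( 6), E , E,pi,sqrt( 13), sqrt (13),3*sqrt( 2),5, 9.04, 4*pi]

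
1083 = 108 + 975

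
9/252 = 1/28 = 0.04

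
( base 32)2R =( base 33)2P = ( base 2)1011011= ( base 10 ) 91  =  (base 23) 3m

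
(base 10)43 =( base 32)1b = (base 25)1i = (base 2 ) 101011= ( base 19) 25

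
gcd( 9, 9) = 9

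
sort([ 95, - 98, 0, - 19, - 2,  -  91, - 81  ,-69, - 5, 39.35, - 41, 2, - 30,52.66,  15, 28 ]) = [ - 98, - 91, - 81, - 69, - 41, - 30,-19, - 5, - 2, 0, 2, 15, 28, 39.35,  52.66,95] 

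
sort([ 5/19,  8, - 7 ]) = [ - 7, 5/19,8]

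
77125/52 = 1483 +9/52 = 1483.17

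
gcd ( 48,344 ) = 8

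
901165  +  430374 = 1331539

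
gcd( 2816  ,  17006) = 22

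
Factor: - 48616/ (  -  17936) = 2^(-1 )*19^ ( - 1)*103^1 = 103/38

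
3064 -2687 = 377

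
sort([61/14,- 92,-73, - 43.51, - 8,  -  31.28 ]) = [- 92,-73,-43.51 , - 31.28,-8, 61/14] 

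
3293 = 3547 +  - 254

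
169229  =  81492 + 87737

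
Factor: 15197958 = 2^1*3^2 * 137^1 *6163^1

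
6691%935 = 146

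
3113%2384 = 729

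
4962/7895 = 4962/7895 = 0.63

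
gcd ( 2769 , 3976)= 71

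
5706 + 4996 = 10702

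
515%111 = 71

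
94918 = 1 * 94918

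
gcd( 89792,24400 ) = 976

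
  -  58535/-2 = 29267 + 1/2 = 29267.50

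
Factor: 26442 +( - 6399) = 3^2*17^1 * 131^1 = 20043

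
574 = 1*574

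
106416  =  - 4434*(-24) 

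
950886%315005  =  5871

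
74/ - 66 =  - 37/33 = - 1.12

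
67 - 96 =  - 29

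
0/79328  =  0 = 0.00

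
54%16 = 6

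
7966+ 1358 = 9324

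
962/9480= 481/4740 = 0.10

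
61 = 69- 8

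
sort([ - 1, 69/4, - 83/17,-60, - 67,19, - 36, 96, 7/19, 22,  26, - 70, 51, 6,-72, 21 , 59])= [-72, - 70, - 67 , - 60,  -  36, - 83/17,  -  1, 7/19, 6, 69/4, 19,21,22, 26, 51, 59,96]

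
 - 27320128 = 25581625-52901753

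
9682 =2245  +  7437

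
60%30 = 0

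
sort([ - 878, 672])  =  [ - 878,672 ] 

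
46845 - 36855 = 9990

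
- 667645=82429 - 750074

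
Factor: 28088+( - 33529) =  - 5441^1=-  5441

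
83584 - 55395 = 28189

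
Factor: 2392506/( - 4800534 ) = - 398751/800089 = - 3^1*23^1*5779^1*800089^( - 1 ) 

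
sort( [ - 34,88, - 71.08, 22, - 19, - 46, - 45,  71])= [ - 71.08, - 46, - 45, - 34, - 19,  22, 71 , 88 ]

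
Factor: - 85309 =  - 7^2*1741^1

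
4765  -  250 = 4515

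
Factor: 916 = 2^2*229^1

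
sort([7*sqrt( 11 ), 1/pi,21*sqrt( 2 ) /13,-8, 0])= [ - 8, 0, 1/pi,21 * sqrt(2) /13, 7*sqrt(11) ]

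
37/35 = 1 + 2/35 =1.06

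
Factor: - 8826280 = -2^3*5^1 * 263^1 * 839^1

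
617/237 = 617/237 = 2.60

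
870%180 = 150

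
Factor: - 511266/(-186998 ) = 987/361 = 3^1*7^1*19^( - 2 )*47^1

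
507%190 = 127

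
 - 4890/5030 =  - 489/503 = - 0.97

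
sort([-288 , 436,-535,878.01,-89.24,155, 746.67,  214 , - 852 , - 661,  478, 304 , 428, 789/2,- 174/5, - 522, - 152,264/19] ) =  [ - 852, - 661,-535,-522, - 288, - 152, - 89.24, - 174/5,264/19 , 155,214,304,789/2, 428,  436,478,746.67,878.01 ] 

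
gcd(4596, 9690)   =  6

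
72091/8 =9011+3/8 =9011.38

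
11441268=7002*1634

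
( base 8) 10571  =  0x1179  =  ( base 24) 7i9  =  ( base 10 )4473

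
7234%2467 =2300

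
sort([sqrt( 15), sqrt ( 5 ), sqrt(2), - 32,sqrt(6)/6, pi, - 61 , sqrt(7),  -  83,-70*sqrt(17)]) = [-70 * sqrt(17),-83,-61,  -  32, sqrt (6)/6, sqrt( 2 ), sqrt(5 ), sqrt( 7 ),pi, sqrt(15)] 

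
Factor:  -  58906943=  - 58906943^1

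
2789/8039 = 2789/8039= 0.35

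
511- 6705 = - 6194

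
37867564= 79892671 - 42025107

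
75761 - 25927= 49834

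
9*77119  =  694071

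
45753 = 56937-11184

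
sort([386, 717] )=[ 386,717 ] 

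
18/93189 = 6/31063 = 0.00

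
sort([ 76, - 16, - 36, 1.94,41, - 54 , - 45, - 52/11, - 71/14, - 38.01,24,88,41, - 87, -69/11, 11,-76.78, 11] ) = [ - 87, - 76.78, - 54,-45, - 38.01,  -  36, - 16, - 69/11, - 71/14,  -  52/11,1.94, 11,11, 24,41, 41, 76, 88 ] 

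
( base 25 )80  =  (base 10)200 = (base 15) D5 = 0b11001000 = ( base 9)242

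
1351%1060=291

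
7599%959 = 886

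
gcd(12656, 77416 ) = 8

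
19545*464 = 9068880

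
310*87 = 26970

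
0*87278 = 0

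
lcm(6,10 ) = 30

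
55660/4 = 13915 = 13915.00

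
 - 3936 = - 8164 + 4228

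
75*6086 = 456450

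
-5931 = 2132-8063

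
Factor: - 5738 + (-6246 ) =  - 2^4 * 7^1*107^1 = - 11984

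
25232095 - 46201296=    -20969201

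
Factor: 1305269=7^1*263^1*709^1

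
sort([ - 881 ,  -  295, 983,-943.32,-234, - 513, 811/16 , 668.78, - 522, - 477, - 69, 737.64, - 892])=[-943.32,-892, - 881,-522, -513, - 477,-295, - 234, - 69, 811/16,668.78,737.64, 983]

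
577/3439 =577/3439=0.17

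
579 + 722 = 1301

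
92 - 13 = 79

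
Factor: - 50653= - 37^3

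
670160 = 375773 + 294387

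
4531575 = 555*8165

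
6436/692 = 1609/173 = 9.30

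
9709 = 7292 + 2417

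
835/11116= 835/11116 = 0.08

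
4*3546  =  14184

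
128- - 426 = 554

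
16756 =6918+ 9838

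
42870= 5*8574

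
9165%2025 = 1065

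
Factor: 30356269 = 30356269^1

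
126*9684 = 1220184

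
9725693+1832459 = 11558152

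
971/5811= 971/5811 = 0.17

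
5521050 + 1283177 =6804227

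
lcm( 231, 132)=924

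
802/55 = 14 + 32/55=   14.58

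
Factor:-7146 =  - 2^1*3^2*397^1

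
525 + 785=1310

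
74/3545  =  74/3545 = 0.02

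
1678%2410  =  1678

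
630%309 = 12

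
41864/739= 41864/739 = 56.65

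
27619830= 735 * 37578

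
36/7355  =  36/7355 = 0.00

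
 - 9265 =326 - 9591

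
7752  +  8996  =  16748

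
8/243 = 8/243 = 0.03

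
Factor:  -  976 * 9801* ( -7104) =2^10*3^5*  11^2*37^1*61^1 = 67955272704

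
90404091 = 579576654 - 489172563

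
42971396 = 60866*706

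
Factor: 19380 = 2^2*3^1*5^1*17^1*19^1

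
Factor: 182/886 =7^1*13^1 * 443^( - 1) = 91/443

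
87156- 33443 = 53713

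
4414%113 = 7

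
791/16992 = 791/16992 = 0.05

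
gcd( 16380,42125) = 5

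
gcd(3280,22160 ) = 80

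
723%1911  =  723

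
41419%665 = 189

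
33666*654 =22017564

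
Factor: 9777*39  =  381303  =  3^2*13^1 *3259^1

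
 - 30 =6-36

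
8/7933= 8/7933 = 0.00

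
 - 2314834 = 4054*( - 571)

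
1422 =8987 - 7565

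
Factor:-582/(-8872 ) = 291/4436 =2^( - 2 ) * 3^1 * 97^1*1109^( - 1)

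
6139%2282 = 1575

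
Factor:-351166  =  -2^1 *71^1*2473^1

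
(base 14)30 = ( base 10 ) 42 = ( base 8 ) 52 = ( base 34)18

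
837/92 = 9+9/92= 9.10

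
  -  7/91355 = -1 + 91348/91355 = - 0.00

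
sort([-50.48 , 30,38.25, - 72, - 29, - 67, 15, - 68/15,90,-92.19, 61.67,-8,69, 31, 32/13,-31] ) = [  -  92.19,-72, - 67, - 50.48,-31, - 29, - 8, -68/15, 32/13, 15, 30, 31, 38.25,  61.67,69 , 90 ]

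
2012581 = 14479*139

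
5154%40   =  34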